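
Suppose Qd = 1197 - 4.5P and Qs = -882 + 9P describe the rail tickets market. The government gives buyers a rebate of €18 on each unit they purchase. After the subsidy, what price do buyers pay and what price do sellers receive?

Pre-subsidy: 1197 - 4.5P = -882 + 9P gives P* = 154, Q* = 504.
With the rebate, buyers effectively pay Pb = Ps − 18, where Ps is the price sellers receive.
Demand in terms of Ps becomes Qd = 1197 − 4.5(Ps − 18) = 1278 - 4.5Ps. Setting this equal to supply: 1278 - 4.5Ps = -882 + 9Ps, so Ps = 160.
Buyers pay Pb = 160 − 18 = 142; Q' = -882 + 9·160 = 558.

Buyers pay €142; sellers receive €160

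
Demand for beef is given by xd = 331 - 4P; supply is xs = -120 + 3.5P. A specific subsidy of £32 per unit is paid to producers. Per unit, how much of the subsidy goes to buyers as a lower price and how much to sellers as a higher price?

Buyers gain 224/15 per unit; sellers gain 256/15 per unit

Pre-subsidy: 331 - 4P = -120 + 3.5P gives P* = 902/15, x* = 1357/15.
With the subsidy, sellers receive Ps = Pb + 32 for each unit, where Pb is the price buyers pay.
Supply in terms of Pb becomes xs = -120 + 3.5(Pb + 32) = -8 + 3.5Pb. Setting this equal to demand: 331 - 4Pb = -8 + 3.5Pb, so Pb = 45.2.
Sellers receive Ps = 45.2 + 32 = 77.2; x' = 331 − 4·45.2 = 150.2.
Buyers' price falls by P* − Pb = 902/15 − 45.2 = 224/15; sellers' price rises by Ps − P* = 77.2 − 902/15 = 256/15.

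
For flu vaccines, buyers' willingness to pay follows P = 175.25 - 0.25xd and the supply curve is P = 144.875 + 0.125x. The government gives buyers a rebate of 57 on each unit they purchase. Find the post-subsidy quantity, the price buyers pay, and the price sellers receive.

x' = 233; buyers pay 117; sellers receive 174

Pre-subsidy: 175.25 - 0.25x = 144.875 + 0.125x gives x* = 81 and P* = 155.
With the rebate, buyers effectively pay Pb = Ps − 57, where Ps is the price sellers receive.
On the curves, Pb = 175.25 - 0.25x and Ps = 144.875 + 0.125x; the wedge Ps − Pb = 57 gives 144.875 + 0.125x − (175.25 - 0.25x) = 57, so x' = 233.
Then Pb = 175.25 − 0.25·233 = 117 and Ps = 144.875 + 0.125·233 = 174.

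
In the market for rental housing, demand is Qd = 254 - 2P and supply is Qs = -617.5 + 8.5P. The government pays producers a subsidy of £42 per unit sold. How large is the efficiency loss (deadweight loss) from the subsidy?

Deadweight loss = £1428

Pre-subsidy: 254 - 2P = -617.5 + 8.5P gives P* = 83, Q* = 88.
With the subsidy, sellers receive Ps = Pb + 42 for each unit, where Pb is the price buyers pay.
Supply in terms of Pb becomes Qs = -617.5 + 8.5(Pb + 42) = -260.5 + 8.5Pb. Setting this equal to demand: 254 - 2Pb = -260.5 + 8.5Pb, so Pb = 49.
Sellers receive Ps = 49 + 42 = 91; Q' = 254 − 2·49 = 156.
The subsidy expands output by 156 − 88 = 68 past the efficient level; on those units the gap between marginal cost and willingness to pay runs from 0 up to 42.
DWL = ½ × 42 × 68 = 1428.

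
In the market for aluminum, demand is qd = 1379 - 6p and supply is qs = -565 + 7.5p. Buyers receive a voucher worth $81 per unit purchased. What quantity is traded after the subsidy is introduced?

Pre-subsidy: 1379 - 6p = -565 + 7.5p gives p* = 144, q* = 515.
With the rebate, buyers effectively pay pb = ps − 81, where ps is the price sellers receive.
Demand in terms of ps becomes qd = 1379 − 6(ps − 81) = 1865 - 6ps. Setting this equal to supply: 1865 - 6ps = -565 + 7.5ps, so ps = 180.
Buyers pay pb = 180 − 81 = 99; q' = -565 + 7.5·180 = 785.

q' = 785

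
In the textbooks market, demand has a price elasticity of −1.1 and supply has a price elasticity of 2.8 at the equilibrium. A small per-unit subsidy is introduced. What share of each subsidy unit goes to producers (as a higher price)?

For a small subsidy around the equilibrium, the benefit split depends on the relative slopes, which at a point are proportional to the elasticities.
Buyer share = εs/(εs + |εd|) = 2.8/(2.8 + 1.1) = 28/39; seller share = |εd|/(εs + |εd|) = 11/39.
So producers capture 11/39 of the subsidy.

Producer share = 11/39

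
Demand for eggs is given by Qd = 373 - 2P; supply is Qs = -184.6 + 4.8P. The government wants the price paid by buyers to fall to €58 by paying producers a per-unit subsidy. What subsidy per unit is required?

Required subsidy s = €34 per unit

At a buyer price of 58, quantity demanded is 373 − 2·58 = 257.
Sellers supply 257 only when they receive Ps with -184.6 + 4.8·Ps = 257, i.e. Ps = 92.
s = Ps − Pb = 92 − 58 = 34.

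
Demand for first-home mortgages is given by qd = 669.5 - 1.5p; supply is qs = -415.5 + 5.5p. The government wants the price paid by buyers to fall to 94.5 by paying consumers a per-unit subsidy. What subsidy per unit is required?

At a buyer price of 94.5, quantity demanded is 669.5 − 1.5·94.5 = 527.75.
Sellers supply 527.75 only when they receive ps with -415.5 + 5.5·ps = 527.75, i.e. ps = 171.5.
s = ps − pb = 171.5 − 94.5 = 77.

Required subsidy s = 77 per unit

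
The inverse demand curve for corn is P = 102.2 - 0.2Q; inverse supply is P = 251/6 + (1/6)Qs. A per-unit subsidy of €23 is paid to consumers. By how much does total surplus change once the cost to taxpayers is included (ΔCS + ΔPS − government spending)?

Pre-subsidy: 102.2 - 0.2Q = 251/6 + (1/6)Q gives Q* = 1811/11 and P* = 762/11.
With the rebate, buyers effectively pay Pb = Ps − 23, where Ps is the price sellers receive.
On the curves, Pb = 102.2 - 0.2Q and Ps = 251/6 + (1/6)Q; the wedge Ps − Pb = 23 gives 251/6 + (1/6)Q − (102.2 - 0.2Q) = 23, so Q' = 2501/11.
Then Pb = 102.2 − 0.2·(2501/11) = 624/11 and Ps = 251/6 + (1/6)·(2501/11) = 877/11.
ΔCS = ½(1811/11 + 2501/11)(762/11 − 624/11) = 27048/11; ΔPS = ½(1811/11 + 2501/11)(877/11 − 762/11) = 22540/11.
Government spending = 23 × 2501/11 = 57523/11.
Net change = 27048/11 + 22540/11 − 57523/11 = -7935/11. The loss equals the DWL triangle ½·23·690/11.

Net change in total surplus = -7935/11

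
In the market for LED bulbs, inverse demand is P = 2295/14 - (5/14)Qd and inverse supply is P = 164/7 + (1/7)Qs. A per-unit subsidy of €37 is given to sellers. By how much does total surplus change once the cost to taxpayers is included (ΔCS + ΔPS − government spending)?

Pre-subsidy: 2295/14 - (5/14)Q = 164/7 + (1/7)Q gives Q* = 281 and P* = 445/7.
With the subsidy, sellers receive Ps = Pb + 37 for each unit, where Pb is the price buyers pay.
On the curves, Pb = 2295/14 - (5/14)Q and Ps = 164/7 + (1/7)Q; the wedge Ps − Pb = 37 gives 164/7 + (1/7)Q − (2295/14 - (5/14)Q) = 37, so Q' = 355.
Then Pb = 2295/14 − (5/14)·355 = 260/7 and Ps = 164/7 + (1/7)·355 = 519/7.
ΔCS = ½(281 + 355)(445/7 − 260/7) = 58830/7; ΔPS = ½(281 + 355)(519/7 − 445/7) = 23532/7.
Government spending = 37 × 355 = 13135.
Net change = 58830/7 + 23532/7 − 13135 = -1369. The loss equals the DWL triangle ½·37·74.

Net change in total surplus = -€1369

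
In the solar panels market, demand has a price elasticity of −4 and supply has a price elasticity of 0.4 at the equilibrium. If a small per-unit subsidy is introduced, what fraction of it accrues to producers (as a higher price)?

Producer share = 10/11

For a small subsidy around the equilibrium, the benefit split depends on the relative slopes, which at a point are proportional to the elasticities.
Buyer share = εs/(εs + |εd|) = 0.4/(0.4 + 4) = 1/11; seller share = |εd|/(εs + |εd|) = 10/11.
So producers capture 10/11 of the subsidy.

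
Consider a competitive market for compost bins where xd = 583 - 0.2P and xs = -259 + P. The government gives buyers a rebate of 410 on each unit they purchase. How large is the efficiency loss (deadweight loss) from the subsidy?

Deadweight loss = 42025/3

Pre-subsidy: 583 - 0.2P = -259 + P gives P* = 2105/3, x* = 1328/3.
With the rebate, buyers effectively pay Pb = Ps − 410, where Ps is the price sellers receive.
Demand in terms of Ps becomes xd = 583 − 0.2(Ps − 410) = 665 - 0.2Ps. Setting this equal to supply: 665 - 0.2Ps = -259 + Ps, so Ps = 770.
Buyers pay Pb = 770 − 410 = 360; x' = -259 + 1·770 = 511.
The subsidy expands output by 511 − 1328/3 = 205/3 past the efficient level; on those units the gap between marginal cost and willingness to pay runs from 0 up to 410.
DWL = ½ × 410 × 205/3 = 42025/3.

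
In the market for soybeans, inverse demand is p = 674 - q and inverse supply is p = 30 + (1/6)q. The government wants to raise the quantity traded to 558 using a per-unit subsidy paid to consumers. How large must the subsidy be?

Required subsidy s = 7 per unit

At q = 558, from the demand curve buyers pay pb = 674 − 1·558 = 116; from the supply curve sellers need ps = 30 + (1/6)·558 = 123.
The subsidy must fill the gap: s = ps − pb = 123 − 116 = 7.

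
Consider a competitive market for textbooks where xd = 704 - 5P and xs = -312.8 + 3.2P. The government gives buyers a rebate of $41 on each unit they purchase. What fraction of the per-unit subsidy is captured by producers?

Producer share = 25/41

Pre-subsidy: 704 - 5P = -312.8 + 3.2P gives P* = 124, x* = 84.
With the rebate, buyers effectively pay Pb = Ps − 41, where Ps is the price sellers receive.
Demand in terms of Ps becomes xd = 704 − 5(Ps − 41) = 909 - 5Ps. Setting this equal to supply: 909 - 5Ps = -312.8 + 3.2Ps, so Ps = 149.
Buyers pay Pb = 149 − 41 = 108; x' = -312.8 + 3.2·149 = 164.
Buyers' price falls by P* − Pb = 124 − 108 = 16; sellers' price rises by Ps − P* = 149 − 124 = 25.
So producers capture 25/41 = 25/41 of each unit of subsidy.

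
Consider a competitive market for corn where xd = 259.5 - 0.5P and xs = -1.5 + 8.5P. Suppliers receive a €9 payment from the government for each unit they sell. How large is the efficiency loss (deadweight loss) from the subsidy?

Pre-subsidy: 259.5 - 0.5P = -1.5 + 8.5P gives P* = 29, x* = 245.
With the subsidy, sellers receive Ps = Pb + 9 for each unit, where Pb is the price buyers pay.
Supply in terms of Pb becomes xs = -1.5 + 8.5(Pb + 9) = 75 + 8.5Pb. Setting this equal to demand: 259.5 - 0.5Pb = 75 + 8.5Pb, so Pb = 20.5.
Sellers receive Ps = 20.5 + 9 = 29.5; x' = 259.5 − 0.5·20.5 = 249.25.
The subsidy expands output by 249.25 − 245 = 4.25 past the efficient level; on those units the gap between marginal cost and willingness to pay runs from 0 up to 9.
DWL = ½ × 9 × 4.25 = 19.125.

Deadweight loss = €19.125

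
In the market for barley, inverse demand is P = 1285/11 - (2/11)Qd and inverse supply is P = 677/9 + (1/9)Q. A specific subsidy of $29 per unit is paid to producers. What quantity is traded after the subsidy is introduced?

Pre-subsidy: 1285/11 - (2/11)Q = 677/9 + (1/9)Q gives Q* = 142 and P* = 91.
With the subsidy, sellers receive Ps = Pb + 29 for each unit, where Pb is the price buyers pay.
On the curves, Pb = 1285/11 - (2/11)Q and Ps = 677/9 + (1/9)Q; the wedge Ps − Pb = 29 gives 677/9 + (1/9)Q − (1285/11 - (2/11)Q) = 29, so Q' = 241.
Then Pb = 1285/11 − (2/11)·241 = 73 and Ps = 677/9 + (1/9)·241 = 102.

Q' = 241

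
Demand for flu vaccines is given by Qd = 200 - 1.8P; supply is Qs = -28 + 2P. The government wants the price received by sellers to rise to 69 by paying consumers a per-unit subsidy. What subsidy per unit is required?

At a seller price of 69, quantity supplied is -28 + 2·69 = 110.
Buyers absorb 110 only when they pay Pb with 200 − 1.8·Pb = 110, i.e. Pb = 50.
s = Ps − Pb = 69 − 50 = 19.

Required subsidy s = 19 per unit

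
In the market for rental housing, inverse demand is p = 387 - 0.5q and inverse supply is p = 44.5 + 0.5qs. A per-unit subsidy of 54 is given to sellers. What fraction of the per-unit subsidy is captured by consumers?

Pre-subsidy: 387 - 0.5q = 44.5 + 0.5q gives q* = 342.5 and p* = 215.75.
With the subsidy, sellers receive ps = pb + 54 for each unit, where pb is the price buyers pay.
On the curves, pb = 387 - 0.5q and ps = 44.5 + 0.5q; the wedge ps − pb = 54 gives 44.5 + 0.5q − (387 - 0.5q) = 54, so q' = 396.5.
Then pb = 387 − 0.5·396.5 = 188.75 and ps = 44.5 + 0.5·396.5 = 242.75.
Buyers' price falls by p* − pb = 215.75 − 188.75 = 27; sellers' price rises by ps − p* = 242.75 − 215.75 = 27.
So consumers capture 27/54 = 0.5 of each unit of subsidy.

Consumer share = 0.5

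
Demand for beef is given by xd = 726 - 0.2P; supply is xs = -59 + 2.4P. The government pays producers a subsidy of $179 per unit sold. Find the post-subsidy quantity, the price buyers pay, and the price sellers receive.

Pre-subsidy: 726 - 0.2P = -59 + 2.4P gives P* = 3925/13, x* = 8653/13.
With the subsidy, sellers receive Ps = Pb + 179 for each unit, where Pb is the price buyers pay.
Supply in terms of Pb becomes xs = -59 + 2.4(Pb + 179) = 370.6 + 2.4Pb. Setting this equal to demand: 726 - 0.2Pb = 370.6 + 2.4Pb, so Pb = 1777/13.
Sellers receive Ps = 1777/13 + 179 = 4104/13; x' = 726 − 0.2·(1777/13) = 45413/65.

x' = 45413/65; buyers pay 1777/13; sellers receive 4104/13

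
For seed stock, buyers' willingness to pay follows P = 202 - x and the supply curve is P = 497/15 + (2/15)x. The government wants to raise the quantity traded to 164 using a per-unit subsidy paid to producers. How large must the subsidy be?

At x = 164, from the demand curve buyers pay Pb = 202 − 1·164 = 38; from the supply curve sellers need Ps = 497/15 + (2/15)·164 = 55.
The subsidy must fill the gap: s = Ps − Pb = 55 − 38 = 17.

Required subsidy s = 17 per unit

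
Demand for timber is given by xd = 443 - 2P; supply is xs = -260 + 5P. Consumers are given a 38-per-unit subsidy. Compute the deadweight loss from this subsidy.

Deadweight loss = 7220/7

Pre-subsidy: 443 - 2P = -260 + 5P gives P* = 703/7, x* = 1695/7.
With the rebate, buyers effectively pay Pb = Ps − 38, where Ps is the price sellers receive.
Demand in terms of Ps becomes xd = 443 − 2(Ps − 38) = 519 - 2Ps. Setting this equal to supply: 519 - 2Ps = -260 + 5Ps, so Ps = 779/7.
Buyers pay Pb = 779/7 − 38 = 513/7; x' = -260 + 5·(779/7) = 2075/7.
The subsidy expands output by 2075/7 − 1695/7 = 380/7 past the efficient level; on those units the gap between marginal cost and willingness to pay runs from 0 up to 38.
DWL = ½ × 38 × 380/7 = 7220/7.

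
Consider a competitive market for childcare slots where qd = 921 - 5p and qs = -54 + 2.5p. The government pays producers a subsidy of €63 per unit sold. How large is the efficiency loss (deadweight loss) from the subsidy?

Pre-subsidy: 921 - 5p = -54 + 2.5p gives p* = 130, q* = 271.
With the subsidy, sellers receive ps = pb + 63 for each unit, where pb is the price buyers pay.
Supply in terms of pb becomes qs = -54 + 2.5(pb + 63) = 103.5 + 2.5pb. Setting this equal to demand: 921 - 5pb = 103.5 + 2.5pb, so pb = 109.
Sellers receive ps = 109 + 63 = 172; q' = 921 − 5·109 = 376.
The subsidy expands output by 376 − 271 = 105 past the efficient level; on those units the gap between marginal cost and willingness to pay runs from 0 up to 63.
DWL = ½ × 63 × 105 = 3307.5.

Deadweight loss = €3307.5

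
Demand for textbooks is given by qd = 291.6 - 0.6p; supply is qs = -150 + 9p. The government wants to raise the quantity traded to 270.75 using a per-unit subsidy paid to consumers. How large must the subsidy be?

Required subsidy s = 12 per unit

At q = 270.75, invert demand for the buyer price: pb = (291.6 − 270.75)/0.6 = 34.75; invert supply for the seller price: ps = (270.75 − (-150))/9 = 46.75.
The subsidy must fill the gap: s = ps − pb = 46.75 − 34.75 = 12.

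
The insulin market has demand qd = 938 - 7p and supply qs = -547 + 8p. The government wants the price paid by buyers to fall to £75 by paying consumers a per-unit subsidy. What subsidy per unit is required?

Required subsidy s = £45 per unit

At a buyer price of 75, quantity demanded is 938 − 7·75 = 413.
Sellers supply 413 only when they receive ps with -547 + 8·ps = 413, i.e. ps = 120.
s = ps − pb = 120 − 75 = 45.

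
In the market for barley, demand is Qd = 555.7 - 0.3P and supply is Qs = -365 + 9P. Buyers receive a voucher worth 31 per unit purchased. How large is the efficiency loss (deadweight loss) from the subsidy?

Deadweight loss = 139.5

Pre-subsidy: 555.7 - 0.3P = -365 + 9P gives P* = 99, Q* = 526.
With the rebate, buyers effectively pay Pb = Ps − 31, where Ps is the price sellers receive.
Demand in terms of Ps becomes Qd = 555.7 − 0.3(Ps − 31) = 565 - 0.3Ps. Setting this equal to supply: 565 - 0.3Ps = -365 + 9Ps, so Ps = 100.
Buyers pay Pb = 100 − 31 = 69; Q' = -365 + 9·100 = 535.
The subsidy expands output by 535 − 526 = 9 past the efficient level; on those units the gap between marginal cost and willingness to pay runs from 0 up to 31.
DWL = ½ × 31 × 9 = 139.5.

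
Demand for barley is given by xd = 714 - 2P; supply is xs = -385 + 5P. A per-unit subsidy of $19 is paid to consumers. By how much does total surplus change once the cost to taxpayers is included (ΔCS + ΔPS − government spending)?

Net change in total surplus = -1805/7

Pre-subsidy: 714 - 2P = -385 + 5P gives P* = 157, x* = 400.
With the rebate, buyers effectively pay Pb = Ps − 19, where Ps is the price sellers receive.
Demand in terms of Ps becomes xd = 714 − 2(Ps − 19) = 752 - 2Ps. Setting this equal to supply: 752 - 2Ps = -385 + 5Ps, so Ps = 1137/7.
Buyers pay Pb = 1137/7 − 19 = 1004/7; x' = -385 + 5·(1137/7) = 2990/7.
ΔCS = ½(400 + 2990/7)(157 − 1004/7) = 275025/49; ΔPS = ½(400 + 2990/7)(1137/7 − 157) = 110010/49.
Government spending = 19 × 2990/7 = 56810/7.
Net change = 275025/49 + 110010/49 − 56810/7 = -1805/7. The loss equals the DWL triangle ½·19·190/7.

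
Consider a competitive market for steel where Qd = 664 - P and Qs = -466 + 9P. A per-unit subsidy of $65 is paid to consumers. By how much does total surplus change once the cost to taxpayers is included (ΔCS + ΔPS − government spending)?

Pre-subsidy: 664 - P = -466 + 9P gives P* = 113, Q* = 551.
With the rebate, buyers effectively pay Pb = Ps − 65, where Ps is the price sellers receive.
Demand in terms of Ps becomes Qd = 664 − 1(Ps − 65) = 729 - Ps. Setting this equal to supply: 729 - Ps = -466 + 9Ps, so Ps = 119.5.
Buyers pay Pb = 119.5 − 65 = 54.5; Q' = -466 + 9·119.5 = 609.5.
ΔCS = ½(551 + 609.5)(113 − 54.5) = 33944.625; ΔPS = ½(551 + 609.5)(119.5 − 113) = 3771.625.
Government spending = 65 × 609.5 = 39617.5.
Net change = 33944.625 + 3771.625 − 39617.5 = -1901.25. The loss equals the DWL triangle ½·65·58.5.

Net change in total surplus = -$1901.25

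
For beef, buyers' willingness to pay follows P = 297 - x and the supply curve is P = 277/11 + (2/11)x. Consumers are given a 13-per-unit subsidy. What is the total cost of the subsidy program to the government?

Pre-subsidy: 297 - x = 277/11 + (2/11)x gives x* = 230 and P* = 67.
With the rebate, buyers effectively pay Pb = Ps − 13, where Ps is the price sellers receive.
On the curves, Pb = 297 - x and Ps = 277/11 + (2/11)x; the wedge Ps − Pb = 13 gives 277/11 + (2/11)x − (297 - x) = 13, so x' = 241.
Then Pb = 297 − 1·241 = 56 and Ps = 277/11 + (2/11)·241 = 69.
Government outlay = subsidy × quantity = 13 × 241 = 3133.

Government cost = 3133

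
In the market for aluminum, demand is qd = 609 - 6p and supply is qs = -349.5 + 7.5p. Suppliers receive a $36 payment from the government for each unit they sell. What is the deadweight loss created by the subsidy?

Pre-subsidy: 609 - 6p = -349.5 + 7.5p gives p* = 71, q* = 183.
With the subsidy, sellers receive ps = pb + 36 for each unit, where pb is the price buyers pay.
Supply in terms of pb becomes qs = -349.5 + 7.5(pb + 36) = -79.5 + 7.5pb. Setting this equal to demand: 609 - 6pb = -79.5 + 7.5pb, so pb = 51.
Sellers receive ps = 51 + 36 = 87; q' = 609 − 6·51 = 303.
The subsidy expands output by 303 − 183 = 120 past the efficient level; on those units the gap between marginal cost and willingness to pay runs from 0 up to 36.
DWL = ½ × 36 × 120 = 2160.

Deadweight loss = $2160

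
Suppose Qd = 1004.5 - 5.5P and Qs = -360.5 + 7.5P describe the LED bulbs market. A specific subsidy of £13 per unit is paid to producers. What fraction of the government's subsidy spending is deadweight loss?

Pre-subsidy: 1004.5 - 5.5P = -360.5 + 7.5P gives P* = 105, Q* = 427.
With the subsidy, sellers receive Ps = Pb + 13 for each unit, where Pb is the price buyers pay.
Supply in terms of Pb becomes Qs = -360.5 + 7.5(Pb + 13) = -263 + 7.5Pb. Setting this equal to demand: 1004.5 - 5.5Pb = -263 + 7.5Pb, so Pb = 97.5.
Sellers receive Ps = 97.5 + 13 = 110.5; Q' = 1004.5 − 5.5·97.5 = 468.25.
ΔCS = ½(427 + 468.25)(105 − 97.5) = 3357.1875; ΔPS = ½(427 + 468.25)(110.5 − 105) = 2461.9375.
Government spending = 13 × 468.25 = 6087.25.
DWL = ½ × 13 × (468.25 − 427) = 268.125; fraction = 268.125 / 6087.25 = 165/3746.

DWL / government spending = 165/3746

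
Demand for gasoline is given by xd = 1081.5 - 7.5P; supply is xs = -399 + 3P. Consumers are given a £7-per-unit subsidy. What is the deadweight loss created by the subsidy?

Deadweight loss = £52.5

Pre-subsidy: 1081.5 - 7.5P = -399 + 3P gives P* = 141, x* = 24.
With the rebate, buyers effectively pay Pb = Ps − 7, where Ps is the price sellers receive.
Demand in terms of Ps becomes xd = 1081.5 − 7.5(Ps − 7) = 1134 - 7.5Ps. Setting this equal to supply: 1134 - 7.5Ps = -399 + 3Ps, so Ps = 146.
Buyers pay Pb = 146 − 7 = 139; x' = -399 + 3·146 = 39.
The subsidy expands output by 39 − 24 = 15 past the efficient level; on those units the gap between marginal cost and willingness to pay runs from 0 up to 7.
DWL = ½ × 7 × 15 = 52.5.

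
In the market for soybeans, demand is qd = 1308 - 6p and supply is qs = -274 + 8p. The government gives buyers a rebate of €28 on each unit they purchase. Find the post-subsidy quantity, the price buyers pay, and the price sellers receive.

Pre-subsidy: 1308 - 6p = -274 + 8p gives p* = 113, q* = 630.
With the rebate, buyers effectively pay pb = ps − 28, where ps is the price sellers receive.
Demand in terms of ps becomes qd = 1308 − 6(ps − 28) = 1476 - 6ps. Setting this equal to supply: 1476 - 6ps = -274 + 8ps, so ps = 125.
Buyers pay pb = 125 − 28 = 97; q' = -274 + 8·125 = 726.

q' = 726; buyers pay €97; sellers receive €125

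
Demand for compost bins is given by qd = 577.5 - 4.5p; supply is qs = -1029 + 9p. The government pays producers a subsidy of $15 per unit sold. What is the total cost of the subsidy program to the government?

Government cost = $1305

Pre-subsidy: 577.5 - 4.5p = -1029 + 9p gives p* = 119, q* = 42.
With the subsidy, sellers receive ps = pb + 15 for each unit, where pb is the price buyers pay.
Supply in terms of pb becomes qs = -1029 + 9(pb + 15) = -894 + 9pb. Setting this equal to demand: 577.5 - 4.5pb = -894 + 9pb, so pb = 109.
Sellers receive ps = 109 + 15 = 124; q' = 577.5 − 4.5·109 = 87.
Government outlay = subsidy × quantity = 15 × 87 = 1305.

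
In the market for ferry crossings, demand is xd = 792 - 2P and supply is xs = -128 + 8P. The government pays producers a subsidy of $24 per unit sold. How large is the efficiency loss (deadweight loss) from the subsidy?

Pre-subsidy: 792 - 2P = -128 + 8P gives P* = 92, x* = 608.
With the subsidy, sellers receive Ps = Pb + 24 for each unit, where Pb is the price buyers pay.
Supply in terms of Pb becomes xs = -128 + 8(Pb + 24) = 64 + 8Pb. Setting this equal to demand: 792 - 2Pb = 64 + 8Pb, so Pb = 72.8.
Sellers receive Ps = 72.8 + 24 = 96.8; x' = 792 − 2·72.8 = 646.4.
The subsidy expands output by 646.4 − 608 = 38.4 past the efficient level; on those units the gap between marginal cost and willingness to pay runs from 0 up to 24.
DWL = ½ × 24 × 38.4 = 460.8.

Deadweight loss = $460.8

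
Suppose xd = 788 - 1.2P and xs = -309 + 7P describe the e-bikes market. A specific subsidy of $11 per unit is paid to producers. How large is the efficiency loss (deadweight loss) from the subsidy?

Deadweight loss = 2541/41

Pre-subsidy: 788 - 1.2P = -309 + 7P gives P* = 5485/41, x* = 25726/41.
With the subsidy, sellers receive Ps = Pb + 11 for each unit, where Pb is the price buyers pay.
Supply in terms of Pb becomes xs = -309 + 7(Pb + 11) = -232 + 7Pb. Setting this equal to demand: 788 - 1.2Pb = -232 + 7Pb, so Pb = 5100/41.
Sellers receive Ps = 5100/41 + 11 = 5551/41; x' = 788 − 1.2·(5100/41) = 26188/41.
The subsidy expands output by 26188/41 − 25726/41 = 462/41 past the efficient level; on those units the gap between marginal cost and willingness to pay runs from 0 up to 11.
DWL = ½ × 11 × 462/41 = 2541/41.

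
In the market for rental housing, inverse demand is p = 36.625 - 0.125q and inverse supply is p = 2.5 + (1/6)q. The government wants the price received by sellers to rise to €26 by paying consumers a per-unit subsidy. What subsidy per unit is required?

At a seller price of 26, quantity supplied is -15 + 6·26 = 141.
Buyers absorb 141 only when they pay pb = 36.625 − 0.125·141 = 19.
s = ps − pb = 26 − 19 = 7.

Required subsidy s = €7 per unit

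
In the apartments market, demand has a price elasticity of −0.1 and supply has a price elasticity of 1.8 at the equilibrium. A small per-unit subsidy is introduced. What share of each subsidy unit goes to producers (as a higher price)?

For a small subsidy around the equilibrium, the benefit split depends on the relative slopes, which at a point are proportional to the elasticities.
Buyer share = εs/(εs + |εd|) = 1.8/(1.8 + 0.1) = 18/19; seller share = |εd|/(εs + |εd|) = 1/19.
So producers capture 1/19 of the subsidy.

Producer share = 1/19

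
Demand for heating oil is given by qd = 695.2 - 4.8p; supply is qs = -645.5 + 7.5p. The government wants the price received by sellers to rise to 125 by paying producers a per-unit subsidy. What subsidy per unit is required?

Required subsidy s = 41 per unit

At a seller price of 125, quantity supplied is -645.5 + 7.5·125 = 292.
Buyers absorb 292 only when they pay pb with 695.2 − 4.8·pb = 292, i.e. pb = 84.
s = ps − pb = 125 − 84 = 41.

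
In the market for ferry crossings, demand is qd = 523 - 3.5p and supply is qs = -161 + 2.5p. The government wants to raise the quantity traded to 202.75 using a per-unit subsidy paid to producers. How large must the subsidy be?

At q = 202.75, invert demand for the buyer price: pb = (523 − 202.75)/3.5 = 91.5; invert supply for the seller price: ps = (202.75 − (-161))/2.5 = 145.5.
The subsidy must fill the gap: s = ps − pb = 145.5 − 91.5 = 54.

Required subsidy s = 54 per unit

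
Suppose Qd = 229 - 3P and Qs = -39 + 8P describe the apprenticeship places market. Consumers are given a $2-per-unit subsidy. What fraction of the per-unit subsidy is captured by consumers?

Pre-subsidy: 229 - 3P = -39 + 8P gives P* = 268/11, Q* = 1715/11.
With the rebate, buyers effectively pay Pb = Ps − 2, where Ps is the price sellers receive.
Demand in terms of Ps becomes Qd = 229 − 3(Ps − 2) = 235 - 3Ps. Setting this equal to supply: 235 - 3Ps = -39 + 8Ps, so Ps = 274/11.
Buyers pay Pb = 274/11 − 2 = 252/11; Q' = -39 + 8·(274/11) = 1763/11.
Buyers' price falls by P* − Pb = 268/11 − 252/11 = 16/11; sellers' price rises by Ps − P* = 274/11 − 268/11 = 6/11.
So consumers capture (16/11)/2 = 8/11 of each unit of subsidy.

Consumer share = 8/11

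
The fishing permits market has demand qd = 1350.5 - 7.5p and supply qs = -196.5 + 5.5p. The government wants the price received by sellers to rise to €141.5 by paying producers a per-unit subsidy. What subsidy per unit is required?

Required subsidy s = €39 per unit

At a seller price of 141.5, quantity supplied is -196.5 + 5.5·141.5 = 581.75.
Buyers absorb 581.75 only when they pay pb with 1350.5 − 7.5·pb = 581.75, i.e. pb = 102.5.
s = ps − pb = 141.5 − 102.5 = 39.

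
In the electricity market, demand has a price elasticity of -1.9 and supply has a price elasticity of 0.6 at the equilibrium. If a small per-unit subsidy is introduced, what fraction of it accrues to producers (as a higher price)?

Producer share = 0.76

For a small subsidy around the equilibrium, the benefit split depends on the relative slopes, which at a point are proportional to the elasticities.
Buyer share = εs/(εs + |εd|) = 0.6/(0.6 + 1.9) = 0.24; seller share = |εd|/(εs + |εd|) = 0.76.
So producers capture 0.76 of the subsidy.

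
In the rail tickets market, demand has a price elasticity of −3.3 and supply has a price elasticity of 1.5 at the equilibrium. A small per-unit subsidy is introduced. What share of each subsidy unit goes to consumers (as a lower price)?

Consumer share = 0.3125

For a small subsidy around the equilibrium, the benefit split depends on the relative slopes, which at a point are proportional to the elasticities.
Buyer share = εs/(εs + |εd|) = 1.5/(1.5 + 3.3) = 0.3125; seller share = |εd|/(εs + |εd|) = 0.6875.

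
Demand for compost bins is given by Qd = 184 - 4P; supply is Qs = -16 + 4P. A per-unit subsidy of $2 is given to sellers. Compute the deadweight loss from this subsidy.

Deadweight loss = $4

Pre-subsidy: 184 - 4P = -16 + 4P gives P* = 25, Q* = 84.
With the subsidy, sellers receive Ps = Pb + 2 for each unit, where Pb is the price buyers pay.
Supply in terms of Pb becomes Qs = -16 + 4(Pb + 2) = -8 + 4Pb. Setting this equal to demand: 184 - 4Pb = -8 + 4Pb, so Pb = 24.
Sellers receive Ps = 24 + 2 = 26; Q' = 184 − 4·24 = 88.
The subsidy expands output by 88 − 84 = 4 past the efficient level; on those units the gap between marginal cost and willingness to pay runs from 0 up to 2.
DWL = ½ × 2 × 4 = 4.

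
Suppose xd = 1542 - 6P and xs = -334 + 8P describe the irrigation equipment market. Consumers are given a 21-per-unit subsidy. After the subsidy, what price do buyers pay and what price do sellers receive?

Buyers pay 122; sellers receive 143

Pre-subsidy: 1542 - 6P = -334 + 8P gives P* = 134, x* = 738.
With the rebate, buyers effectively pay Pb = Ps − 21, where Ps is the price sellers receive.
Demand in terms of Ps becomes xd = 1542 − 6(Ps − 21) = 1668 - 6Ps. Setting this equal to supply: 1668 - 6Ps = -334 + 8Ps, so Ps = 143.
Buyers pay Pb = 143 − 21 = 122; x' = -334 + 8·143 = 810.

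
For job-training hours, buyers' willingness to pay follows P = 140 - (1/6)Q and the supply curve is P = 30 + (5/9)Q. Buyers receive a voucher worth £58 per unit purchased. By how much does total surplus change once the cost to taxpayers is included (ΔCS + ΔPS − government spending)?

Net change in total surplus = -30276/13

Pre-subsidy: 140 - (1/6)Q = 30 + (5/9)Q gives Q* = 1980/13 and P* = 1490/13.
With the rebate, buyers effectively pay Pb = Ps − 58, where Ps is the price sellers receive.
On the curves, Pb = 140 - (1/6)Q and Ps = 30 + (5/9)Q; the wedge Ps − Pb = 58 gives 30 + (5/9)Q − (140 - (1/6)Q) = 58, so Q' = 3024/13.
Then Pb = 140 − (1/6)·(3024/13) = 1316/13 and Ps = 30 + (5/9)·(3024/13) = 2070/13.
ΔCS = ½(1980/13 + 3024/13)(1490/13 − 1316/13) = 435348/169; ΔPS = ½(1980/13 + 3024/13)(2070/13 − 1490/13) = 1451160/169.
Government spending = 58 × 3024/13 = 175392/13.
Net change = 435348/169 + 1451160/169 − 175392/13 = -30276/13. The loss equals the DWL triangle ½·58·1044/13.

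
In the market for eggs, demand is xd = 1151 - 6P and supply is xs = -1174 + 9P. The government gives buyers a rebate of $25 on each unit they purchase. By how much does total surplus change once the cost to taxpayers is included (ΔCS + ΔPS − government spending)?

Net change in total surplus = -$1125

Pre-subsidy: 1151 - 6P = -1174 + 9P gives P* = 155, x* = 221.
With the rebate, buyers effectively pay Pb = Ps − 25, where Ps is the price sellers receive.
Demand in terms of Ps becomes xd = 1151 − 6(Ps − 25) = 1301 - 6Ps. Setting this equal to supply: 1301 - 6Ps = -1174 + 9Ps, so Ps = 165.
Buyers pay Pb = 165 − 25 = 140; x' = -1174 + 9·165 = 311.
ΔCS = ½(221 + 311)(155 − 140) = 3990; ΔPS = ½(221 + 311)(165 − 155) = 2660.
Government spending = 25 × 311 = 7775.
Net change = 3990 + 2660 − 7775 = -1125. The loss equals the DWL triangle ½·25·90.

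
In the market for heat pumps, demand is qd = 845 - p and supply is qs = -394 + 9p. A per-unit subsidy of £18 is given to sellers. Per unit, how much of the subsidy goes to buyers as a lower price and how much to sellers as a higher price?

Buyers gain £16.2 per unit; sellers gain £1.8 per unit

Pre-subsidy: 845 - p = -394 + 9p gives p* = 123.9, q* = 721.1.
With the subsidy, sellers receive ps = pb + 18 for each unit, where pb is the price buyers pay.
Supply in terms of pb becomes qs = -394 + 9(pb + 18) = -232 + 9pb. Setting this equal to demand: 845 - pb = -232 + 9pb, so pb = 107.7.
Sellers receive ps = 107.7 + 18 = 125.7; q' = 845 − 1·107.7 = 737.3.
Buyers' price falls by p* − pb = 123.9 − 107.7 = 16.2; sellers' price rises by ps − p* = 125.7 − 123.9 = 1.8.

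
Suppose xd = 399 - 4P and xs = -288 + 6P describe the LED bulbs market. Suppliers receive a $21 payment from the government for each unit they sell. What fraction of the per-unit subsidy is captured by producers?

Pre-subsidy: 399 - 4P = -288 + 6P gives P* = 68.7, x* = 124.2.
With the subsidy, sellers receive Ps = Pb + 21 for each unit, where Pb is the price buyers pay.
Supply in terms of Pb becomes xs = -288 + 6(Pb + 21) = -162 + 6Pb. Setting this equal to demand: 399 - 4Pb = -162 + 6Pb, so Pb = 56.1.
Sellers receive Ps = 56.1 + 21 = 77.1; x' = 399 − 4·56.1 = 174.6.
Buyers' price falls by P* − Pb = 68.7 − 56.1 = 12.6; sellers' price rises by Ps − P* = 77.1 − 68.7 = 8.4.
So producers capture 8.4/21 = 0.4 of each unit of subsidy.

Producer share = 0.4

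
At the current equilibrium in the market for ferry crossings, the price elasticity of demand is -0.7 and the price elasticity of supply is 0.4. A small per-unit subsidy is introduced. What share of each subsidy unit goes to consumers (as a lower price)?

For a small subsidy around the equilibrium, the benefit split depends on the relative slopes, which at a point are proportional to the elasticities.
Buyer share = εs/(εs + |εd|) = 0.4/(0.4 + 0.7) = 4/11; seller share = |εd|/(εs + |εd|) = 7/11.

Consumer share = 4/11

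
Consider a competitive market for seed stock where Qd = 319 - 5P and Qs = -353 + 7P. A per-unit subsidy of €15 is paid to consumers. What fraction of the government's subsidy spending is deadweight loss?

Pre-subsidy: 319 - 5P = -353 + 7P gives P* = 56, Q* = 39.
With the rebate, buyers effectively pay Pb = Ps − 15, where Ps is the price sellers receive.
Demand in terms of Ps becomes Qd = 319 − 5(Ps − 15) = 394 - 5Ps. Setting this equal to supply: 394 - 5Ps = -353 + 7Ps, so Ps = 62.25.
Buyers pay Pb = 62.25 − 15 = 47.25; Q' = -353 + 7·62.25 = 82.75.
ΔCS = ½(39 + 82.75)(56 − 47.25) = 532.65625; ΔPS = ½(39 + 82.75)(62.25 − 56) = 380.46875.
Government spending = 15 × 82.75 = 1241.25.
DWL = ½ × 15 × (82.75 − 39) = 328.125; fraction = 328.125 / 1241.25 = 175/662.

DWL / government spending = 175/662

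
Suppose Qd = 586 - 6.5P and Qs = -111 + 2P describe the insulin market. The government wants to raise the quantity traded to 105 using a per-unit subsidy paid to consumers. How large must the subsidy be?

Required subsidy s = 34 per unit

At Q = 105, invert demand for the buyer price: Pb = (586 − 105)/6.5 = 74; invert supply for the seller price: Ps = (105 − (-111))/2 = 108.
The subsidy must fill the gap: s = Ps − Pb = 108 − 74 = 34.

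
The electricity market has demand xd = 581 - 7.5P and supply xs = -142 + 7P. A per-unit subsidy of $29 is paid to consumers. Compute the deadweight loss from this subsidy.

Deadweight loss = $1522.5

Pre-subsidy: 581 - 7.5P = -142 + 7P gives P* = 1446/29, x* = 6004/29.
With the rebate, buyers effectively pay Pb = Ps − 29, where Ps is the price sellers receive.
Demand in terms of Ps becomes xd = 581 − 7.5(Ps − 29) = 798.5 - 7.5Ps. Setting this equal to supply: 798.5 - 7.5Ps = -142 + 7Ps, so Ps = 1881/29.
Buyers pay Pb = 1881/29 − 29 = 1040/29; x' = -142 + 7·(1881/29) = 9049/29.
The subsidy expands output by 9049/29 − 6004/29 = 105 past the efficient level; on those units the gap between marginal cost and willingness to pay runs from 0 up to 29.
DWL = ½ × 29 × 105 = 1522.5.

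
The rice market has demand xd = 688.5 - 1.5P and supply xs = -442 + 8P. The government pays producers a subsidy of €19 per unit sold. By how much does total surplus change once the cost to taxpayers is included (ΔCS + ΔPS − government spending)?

Net change in total surplus = -€228

Pre-subsidy: 688.5 - 1.5P = -442 + 8P gives P* = 119, x* = 510.
With the subsidy, sellers receive Ps = Pb + 19 for each unit, where Pb is the price buyers pay.
Supply in terms of Pb becomes xs = -442 + 8(Pb + 19) = -290 + 8Pb. Setting this equal to demand: 688.5 - 1.5Pb = -290 + 8Pb, so Pb = 103.
Sellers receive Ps = 103 + 19 = 122; x' = 688.5 − 1.5·103 = 534.
ΔCS = ½(510 + 534)(119 − 103) = 8352; ΔPS = ½(510 + 534)(122 − 119) = 1566.
Government spending = 19 × 534 = 10146.
Net change = 8352 + 1566 − 10146 = -228. The loss equals the DWL triangle ½·19·24.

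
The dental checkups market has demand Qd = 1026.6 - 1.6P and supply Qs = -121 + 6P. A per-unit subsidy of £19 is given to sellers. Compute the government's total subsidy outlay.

Government cost = £15371

Pre-subsidy: 1026.6 - 1.6P = -121 + 6P gives P* = 151, Q* = 785.
With the subsidy, sellers receive Ps = Pb + 19 for each unit, where Pb is the price buyers pay.
Supply in terms of Pb becomes Qs = -121 + 6(Pb + 19) = -7 + 6Pb. Setting this equal to demand: 1026.6 - 1.6Pb = -7 + 6Pb, so Pb = 136.
Sellers receive Ps = 136 + 19 = 155; Q' = 1026.6 − 1.6·136 = 809.
Government outlay = subsidy × quantity = 19 × 809 = 15371.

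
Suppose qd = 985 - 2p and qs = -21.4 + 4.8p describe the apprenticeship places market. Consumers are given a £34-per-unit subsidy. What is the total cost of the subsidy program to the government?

Pre-subsidy: 985 - 2p = -21.4 + 4.8p gives p* = 148, q* = 689.
With the rebate, buyers effectively pay pb = ps − 34, where ps is the price sellers receive.
Demand in terms of ps becomes qd = 985 − 2(ps − 34) = 1053 - 2ps. Setting this equal to supply: 1053 - 2ps = -21.4 + 4.8ps, so ps = 158.
Buyers pay pb = 158 − 34 = 124; q' = -21.4 + 4.8·158 = 737.
Government outlay = subsidy × quantity = 34 × 737 = 25058.

Government cost = £25058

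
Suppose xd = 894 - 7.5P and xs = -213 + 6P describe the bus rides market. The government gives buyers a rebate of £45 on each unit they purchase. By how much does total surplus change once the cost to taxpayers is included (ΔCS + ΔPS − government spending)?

Pre-subsidy: 894 - 7.5P = -213 + 6P gives P* = 82, x* = 279.
With the rebate, buyers effectively pay Pb = Ps − 45, where Ps is the price sellers receive.
Demand in terms of Ps becomes xd = 894 − 7.5(Ps − 45) = 1231.5 - 7.5Ps. Setting this equal to supply: 1231.5 - 7.5Ps = -213 + 6Ps, so Ps = 107.
Buyers pay Pb = 107 − 45 = 62; x' = -213 + 6·107 = 429.
ΔCS = ½(279 + 429)(82 − 62) = 7080; ΔPS = ½(279 + 429)(107 − 82) = 8850.
Government spending = 45 × 429 = 19305.
Net change = 7080 + 8850 − 19305 = -3375. The loss equals the DWL triangle ½·45·150.

Net change in total surplus = -£3375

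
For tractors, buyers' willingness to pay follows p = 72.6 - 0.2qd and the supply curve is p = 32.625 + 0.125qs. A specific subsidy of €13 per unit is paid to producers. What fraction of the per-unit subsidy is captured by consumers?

Consumer share = 8/13

Pre-subsidy: 72.6 - 0.2q = 32.625 + 0.125q gives q* = 123 and p* = 48.
With the subsidy, sellers receive ps = pb + 13 for each unit, where pb is the price buyers pay.
On the curves, pb = 72.6 - 0.2q and ps = 32.625 + 0.125q; the wedge ps − pb = 13 gives 32.625 + 0.125q − (72.6 - 0.2q) = 13, so q' = 163.
Then pb = 72.6 − 0.2·163 = 40 and ps = 32.625 + 0.125·163 = 53.
Buyers' price falls by p* − pb = 48 − 40 = 8; sellers' price rises by ps − p* = 53 − 48 = 5.
So consumers capture 8/13 = 8/13 of each unit of subsidy.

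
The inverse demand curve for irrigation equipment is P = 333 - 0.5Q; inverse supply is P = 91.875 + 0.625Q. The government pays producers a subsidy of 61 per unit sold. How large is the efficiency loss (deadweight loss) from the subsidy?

Deadweight loss = 14884/9

Pre-subsidy: 333 - 0.5Q = 91.875 + 0.625Q gives Q* = 643/3 and P* = 1355/6.
With the subsidy, sellers receive Ps = Pb + 61 for each unit, where Pb is the price buyers pay.
On the curves, Pb = 333 - 0.5Q and Ps = 91.875 + 0.625Q; the wedge Ps − Pb = 61 gives 91.875 + 0.625Q − (333 - 0.5Q) = 61, so Q' = 2417/9.
Then Pb = 333 − 0.5·(2417/9) = 3577/18 and Ps = 91.875 + 0.625·(2417/9) = 4675/18.
The subsidy expands output by 2417/9 − 643/3 = 488/9 past the efficient level; on those units the gap between marginal cost and willingness to pay runs from 0 up to 61.
DWL = ½ × 61 × 488/9 = 14884/9.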